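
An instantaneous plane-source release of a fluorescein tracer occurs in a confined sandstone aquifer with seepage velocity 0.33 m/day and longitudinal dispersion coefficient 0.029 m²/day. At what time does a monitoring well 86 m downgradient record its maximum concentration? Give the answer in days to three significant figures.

For the 1D instantaneous-source solution, setting ∂C/∂t = 0 at fixed x gives v²t² + 2Dt − x² = 0, so t = (√(D² + v²x²) − D)/v².
√(D² + v²x²) = √(0.029² + 0.33² × 86²) = 28.38; v² = 0.1089.
t = (28.38 − 0.029)/0.1089 = 260 days (vs. the pure-advection estimate x/v = 261 d).

260 days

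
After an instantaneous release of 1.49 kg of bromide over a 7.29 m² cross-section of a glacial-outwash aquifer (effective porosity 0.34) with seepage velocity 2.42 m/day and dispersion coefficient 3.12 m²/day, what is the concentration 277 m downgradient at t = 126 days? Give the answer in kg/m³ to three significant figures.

0.00521 kg/m³

For an instantaneous plane source, C(x,t) = M/(n_e·A·√(4πDt)) · exp(−(x−vt)²/(4Dt)), with n_e·A the pore (flow) area.
Plume center vt = 2.42 × 126 = 304.92 m, so the well at 277 m is 27.92 m upgradient of the peak.
√(4πDt) = 70.29 m, giving peak height M/(n_e·A·√(4πDt)) = 1.49/(0.34 × 7.29 × 70.29) = 0.008552 kg/m³.
(x−vt)²/(4Dt) = (-27.92)²/(4 × 3.12 × 126) = 0.4957; exp(−0.4957) = 0.6091.
C = 0.008552 × 0.6091 = 0.00521 kg/m³.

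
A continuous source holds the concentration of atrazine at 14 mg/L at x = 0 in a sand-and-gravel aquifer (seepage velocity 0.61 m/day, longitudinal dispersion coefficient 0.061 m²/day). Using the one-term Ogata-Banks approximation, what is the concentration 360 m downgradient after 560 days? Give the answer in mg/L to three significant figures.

0.182 mg/L

For a continuous step input, C/C₀ ≈ ½·erfc((x−vt)/(2√(Dt))).
vt = 0.61 × 560 = 341.6 m and 2√(Dt) = 2√(0.061 × 560) = 11.69 m.
Argument (x−vt)/(2√(Dt)) = (360 − 341.6)/11.69 = 1.574; ½·erfc(1.574) = 0.01301.
C = 14 × 0.01301 = 0.182 mg/L.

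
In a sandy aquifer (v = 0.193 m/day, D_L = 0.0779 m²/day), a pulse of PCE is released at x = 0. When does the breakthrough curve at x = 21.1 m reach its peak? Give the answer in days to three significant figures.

For the 1D instantaneous-source solution, setting ∂C/∂t = 0 at fixed x gives v²t² + 2Dt − x² = 0, so t = (√(D² + v²x²) − D)/v².
√(D² + v²x²) = √(0.0779² + 0.193² × 21.1²) = 4.073; v² = 0.037249.
t = (4.073 − 0.0779)/0.037249 = 107 days (vs. the pure-advection estimate x/v = 109 d).

107 days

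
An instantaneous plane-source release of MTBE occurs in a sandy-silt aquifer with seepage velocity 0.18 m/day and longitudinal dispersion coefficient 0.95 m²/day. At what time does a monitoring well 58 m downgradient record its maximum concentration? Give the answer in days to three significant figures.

294 days

For the 1D instantaneous-source solution, setting ∂C/∂t = 0 at fixed x gives v²t² + 2Dt − x² = 0, so t = (√(D² + v²x²) − D)/v².
√(D² + v²x²) = √(0.95² + 0.18² × 58²) = 10.48; v² = 0.0324.
t = (10.48 − 0.95)/0.0324 = 294 days (vs. the pure-advection estimate x/v = 322 d).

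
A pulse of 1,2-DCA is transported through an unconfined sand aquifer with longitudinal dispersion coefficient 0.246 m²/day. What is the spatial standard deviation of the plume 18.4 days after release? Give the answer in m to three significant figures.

Dispersive spreading gives a Gaussian with σ² = 2Dt; advection only shifts the center.
σ = √(2 × 0.246 × 18.4) = 3.01 m.

3.01 m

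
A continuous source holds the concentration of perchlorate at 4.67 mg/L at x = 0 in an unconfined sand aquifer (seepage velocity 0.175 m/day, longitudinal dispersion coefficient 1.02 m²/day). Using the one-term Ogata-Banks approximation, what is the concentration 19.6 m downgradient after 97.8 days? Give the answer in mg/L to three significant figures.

2.01 mg/L

For a continuous step input, C/C₀ ≈ ½·erfc((x−vt)/(2√(Dt))).
vt = 0.175 × 97.8 = 17.115 m and 2√(Dt) = 2√(1.02 × 97.8) = 19.98 m.
Argument (x−vt)/(2√(Dt)) = (19.6 − 17.115)/19.98 = 0.1244; ½·erfc(0.1244) = 0.4302.
C = 4.67 × 0.4302 = 2.01 mg/L.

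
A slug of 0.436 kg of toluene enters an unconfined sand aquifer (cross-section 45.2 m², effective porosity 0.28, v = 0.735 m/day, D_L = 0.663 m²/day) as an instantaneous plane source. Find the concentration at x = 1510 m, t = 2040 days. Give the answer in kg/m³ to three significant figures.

For an instantaneous plane source, C(x,t) = M/(n_e·A·√(4πDt)) · exp(−(x−vt)²/(4Dt)), with n_e·A the pore (flow) area.
Plume center vt = 0.735 × 2040 = 1499.4 m, so the well at 1510 m is 10.6 m downgradient of the peak.
√(4πDt) = 130.4 m, giving peak height M/(n_e·A·√(4πDt)) = 0.436/(0.28 × 45.2 × 130.4) = 0.0002642 kg/m³.
(x−vt)²/(4Dt) = (10.6)²/(4 × 0.663 × 2040) = 0.02077; exp(−0.02077) = 0.9794.
C = 0.0002642 × 0.9794 = 0.000259 kg/m³.

0.000259 kg/m³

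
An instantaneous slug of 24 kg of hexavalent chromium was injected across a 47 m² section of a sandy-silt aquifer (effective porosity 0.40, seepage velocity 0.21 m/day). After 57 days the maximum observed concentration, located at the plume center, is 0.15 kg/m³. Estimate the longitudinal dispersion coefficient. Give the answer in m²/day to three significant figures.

0.101 m²/day

At the plume center C_max = M/(n_e·A·√(4πDt)), so D = M²/(4πt·(n_e·A·C_max)²).
n_e·A·C_max = 0.40 × 47 × 0.15 = 2.820 kg/m.
D = 24²/(4π × 57 × 2.820²) = 0.101 m²/day.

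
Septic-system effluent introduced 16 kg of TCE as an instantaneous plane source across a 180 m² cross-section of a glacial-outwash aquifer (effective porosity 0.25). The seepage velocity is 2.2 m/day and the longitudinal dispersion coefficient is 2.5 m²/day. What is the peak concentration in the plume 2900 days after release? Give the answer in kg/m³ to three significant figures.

0.00118 kg/m³

The peak of an instantaneous 1D plume sits at x = vt; there the Gaussian factor is 1 and C_max = M/(n_e·A·√(4πDt)), where n_e·A is the pore area the mass is dissolved in.
√(4πDt) = √(4π × 2.5 × 2900) = 301.8 m, so C_max = 16/(0.25 × 180 × 301.8) = 0.00118 kg/m³.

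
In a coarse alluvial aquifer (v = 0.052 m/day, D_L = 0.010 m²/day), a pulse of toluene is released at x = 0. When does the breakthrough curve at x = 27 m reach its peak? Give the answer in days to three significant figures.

516 days

For the 1D instantaneous-source solution, setting ∂C/∂t = 0 at fixed x gives v²t² + 2Dt − x² = 0, so t = (√(D² + v²x²) − D)/v².
√(D² + v²x²) = √(0.010² + 0.052² × 27²) = 1.404; v² = 0.002704.
t = (1.404 − 0.010)/0.002704 = 516 days (vs. the pure-advection estimate x/v = 519 d).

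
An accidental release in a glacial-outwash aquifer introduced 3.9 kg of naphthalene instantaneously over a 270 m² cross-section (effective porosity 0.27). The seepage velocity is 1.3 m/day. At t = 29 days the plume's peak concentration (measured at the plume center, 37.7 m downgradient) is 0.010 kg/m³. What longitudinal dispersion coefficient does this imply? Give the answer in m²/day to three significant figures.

0.0785 m²/day

At the plume center C_max = M/(n_e·A·√(4πDt)), so D = M²/(4πt·(n_e·A·C_max)²).
n_e·A·C_max = 0.27 × 270 × 0.010 = 0.7290 kg/m.
D = 3.9²/(4π × 29 × 0.7290²) = 0.0785 m²/day.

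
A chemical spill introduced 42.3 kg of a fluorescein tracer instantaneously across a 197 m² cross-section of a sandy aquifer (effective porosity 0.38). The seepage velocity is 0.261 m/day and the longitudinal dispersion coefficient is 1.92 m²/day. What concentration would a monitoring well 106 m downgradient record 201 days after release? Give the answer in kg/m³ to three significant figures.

For an instantaneous plane source, C(x,t) = M/(n_e·A·√(4πDt)) · exp(−(x−vt)²/(4Dt)), with n_e·A the pore (flow) area.
Plume center vt = 0.261 × 201 = 52.461 m, so the well at 106 m is 53.539 m downgradient of the peak.
√(4πDt) = 69.64 m, giving peak height M/(n_e·A·√(4πDt)) = 42.3/(0.38 × 197 × 69.64) = 0.008114 kg/m³.
(x−vt)²/(4Dt) = (53.539)²/(4 × 1.92 × 201) = 1.857; exp(−1.857) = 0.1561.
C = 0.008114 × 0.1561 = 0.00127 kg/m³.

0.00127 kg/m³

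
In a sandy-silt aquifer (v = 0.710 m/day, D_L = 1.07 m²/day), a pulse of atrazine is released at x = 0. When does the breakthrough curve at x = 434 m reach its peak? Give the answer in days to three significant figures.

609 days

For the 1D instantaneous-source solution, setting ∂C/∂t = 0 at fixed x gives v²t² + 2Dt − x² = 0, so t = (√(D² + v²x²) − D)/v².
√(D² + v²x²) = √(1.07² + 0.710² × 434²) = 308.1; v² = 0.5041.
t = (308.1 − 1.07)/0.5041 = 609 days (vs. the pure-advection estimate x/v = 611 d).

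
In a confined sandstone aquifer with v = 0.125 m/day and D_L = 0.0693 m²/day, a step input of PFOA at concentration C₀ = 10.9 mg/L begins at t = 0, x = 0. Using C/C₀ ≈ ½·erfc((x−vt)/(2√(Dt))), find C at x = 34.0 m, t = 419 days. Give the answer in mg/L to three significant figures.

10.8 mg/L

For a continuous step input, C/C₀ ≈ ½·erfc((x−vt)/(2√(Dt))).
vt = 0.125 × 419 = 52.375 m and 2√(Dt) = 2√(0.0693 × 419) = 10.78 m.
Argument (x−vt)/(2√(Dt)) = (34.0 − 52.375)/10.78 = -1.705; ½·erfc(-1.705) = 0.9921.
C = 10.9 × 0.9921 = 10.8 mg/L.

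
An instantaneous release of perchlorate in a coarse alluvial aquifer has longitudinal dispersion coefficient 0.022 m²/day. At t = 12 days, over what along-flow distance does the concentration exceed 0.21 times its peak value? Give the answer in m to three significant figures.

2.57 m

The plume is Gaussian with σ = √(2Dt) = √(2 × 0.022 × 12) = 0.7266 m.
C/C_peak = exp(−Δx²/(2σ²)) = 0.21 ⇒ Δx = σ·√(−2 ln 0.21) = 0.7266 × 1.767 = 1.284 m.
Width = 2Δx = 2.57 m.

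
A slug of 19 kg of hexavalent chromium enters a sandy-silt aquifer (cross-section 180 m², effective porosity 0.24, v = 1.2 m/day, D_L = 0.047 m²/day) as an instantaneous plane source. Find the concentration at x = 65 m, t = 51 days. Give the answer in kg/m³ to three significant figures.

For an instantaneous plane source, C(x,t) = M/(n_e·A·√(4πDt)) · exp(−(x−vt)²/(4Dt)), with n_e·A the pore (flow) area.
Plume center vt = 1.2 × 51 = 61.2 m, so the well at 65 m is 3.8 m downgradient of the peak.
√(4πDt) = 5.488 m, giving peak height M/(n_e·A·√(4πDt)) = 19/(0.24 × 180 × 5.488) = 0.08014 kg/m³.
(x−vt)²/(4Dt) = (3.8)²/(4 × 0.047 × 51) = 1.506; exp(−1.506) = 0.2218.
C = 0.08014 × 0.2218 = 0.0178 kg/m³.

0.0178 kg/m³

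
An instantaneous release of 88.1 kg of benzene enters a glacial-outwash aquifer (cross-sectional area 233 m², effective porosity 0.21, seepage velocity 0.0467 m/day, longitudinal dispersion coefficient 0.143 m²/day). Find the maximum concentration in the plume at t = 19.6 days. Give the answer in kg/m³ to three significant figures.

0.303 kg/m³

The peak of an instantaneous 1D plume sits at x = vt; there the Gaussian factor is 1 and C_max = M/(n_e·A·√(4πDt)), where n_e·A is the pore area the mass is dissolved in.
√(4πDt) = √(4π × 0.143 × 19.6) = 5.935 m, so C_max = 88.1/(0.21 × 233 × 5.935) = 0.303 kg/m³.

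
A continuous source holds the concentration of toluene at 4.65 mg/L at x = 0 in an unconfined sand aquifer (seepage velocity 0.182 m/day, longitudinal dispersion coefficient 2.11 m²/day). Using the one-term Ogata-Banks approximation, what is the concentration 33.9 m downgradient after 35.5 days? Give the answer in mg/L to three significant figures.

0.0581 mg/L

For a continuous step input, C/C₀ ≈ ½·erfc((x−vt)/(2√(Dt))).
vt = 0.182 × 35.5 = 6.461 m and 2√(Dt) = 2√(2.11 × 35.5) = 17.31 m.
Argument (x−vt)/(2√(Dt)) = (33.9 − 6.461)/17.31 = 1.585; ½·erfc(1.585) = 0.01250.
C = 4.65 × 0.01250 = 0.0581 mg/L.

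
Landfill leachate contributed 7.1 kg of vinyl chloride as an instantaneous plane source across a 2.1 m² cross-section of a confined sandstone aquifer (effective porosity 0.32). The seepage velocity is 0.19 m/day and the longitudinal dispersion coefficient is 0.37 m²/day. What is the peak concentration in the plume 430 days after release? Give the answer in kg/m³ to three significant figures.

0.236 kg/m³

The peak of an instantaneous 1D plume sits at x = vt; there the Gaussian factor is 1 and C_max = M/(n_e·A·√(4πDt)), where n_e·A is the pore area the mass is dissolved in.
√(4πDt) = √(4π × 0.37 × 430) = 44.71 m, so C_max = 7.1/(0.32 × 2.1 × 44.71) = 0.236 kg/m³.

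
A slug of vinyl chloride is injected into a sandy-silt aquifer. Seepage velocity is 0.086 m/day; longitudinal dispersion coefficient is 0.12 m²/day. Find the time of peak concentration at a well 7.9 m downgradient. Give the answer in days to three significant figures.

For the 1D instantaneous-source solution, setting ∂C/∂t = 0 at fixed x gives v²t² + 2Dt − x² = 0, so t = (√(D² + v²x²) − D)/v².
√(D² + v²x²) = √(0.12² + 0.086² × 7.9²) = 0.6899; v² = 0.007396.
t = (0.6899 − 0.12)/0.007396 = 77.1 days (vs. the pure-advection estimate x/v = 91.9 d).

77.1 days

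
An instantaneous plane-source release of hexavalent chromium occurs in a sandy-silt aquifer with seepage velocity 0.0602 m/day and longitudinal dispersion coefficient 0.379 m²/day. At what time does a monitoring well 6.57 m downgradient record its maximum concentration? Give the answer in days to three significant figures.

46.6 days

For the 1D instantaneous-source solution, setting ∂C/∂t = 0 at fixed x gives v²t² + 2Dt − x² = 0, so t = (√(D² + v²x²) − D)/v².
√(D² + v²x²) = √(0.379² + 0.0602² × 6.57²) = 0.5478; v² = 0.00362404.
t = (0.5478 − 0.379)/0.00362404 = 46.6 days (vs. the pure-advection estimate x/v = 109 d).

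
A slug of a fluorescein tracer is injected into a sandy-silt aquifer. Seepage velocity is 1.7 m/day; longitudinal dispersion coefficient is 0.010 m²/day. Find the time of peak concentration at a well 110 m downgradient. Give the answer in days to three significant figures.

For the 1D instantaneous-source solution, setting ∂C/∂t = 0 at fixed x gives v²t² + 2Dt − x² = 0, so t = (√(D² + v²x²) − D)/v².
√(D² + v²x²) = √(0.010² + 1.7² × 110²) = 187.0; v² = 2.89.
t = (187.0 − 0.010)/2.89 = 64.7 days (vs. the pure-advection estimate x/v = 64.7 d).

64.7 days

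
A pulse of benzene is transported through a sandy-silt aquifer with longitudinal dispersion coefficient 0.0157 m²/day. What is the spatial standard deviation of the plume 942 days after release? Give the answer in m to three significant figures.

5.44 m

Dispersive spreading gives a Gaussian with σ² = 2Dt; advection only shifts the center.
σ = √(2 × 0.0157 × 942) = 5.44 m.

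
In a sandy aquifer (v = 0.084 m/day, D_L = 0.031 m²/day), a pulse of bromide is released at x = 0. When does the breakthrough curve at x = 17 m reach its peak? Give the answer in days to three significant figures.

For the 1D instantaneous-source solution, setting ∂C/∂t = 0 at fixed x gives v²t² + 2Dt − x² = 0, so t = (√(D² + v²x²) − D)/v².
√(D² + v²x²) = √(0.031² + 0.084² × 17²) = 1.428; v² = 0.007056.
t = (1.428 − 0.031)/0.007056 = 198 days (vs. the pure-advection estimate x/v = 202 d).

198 days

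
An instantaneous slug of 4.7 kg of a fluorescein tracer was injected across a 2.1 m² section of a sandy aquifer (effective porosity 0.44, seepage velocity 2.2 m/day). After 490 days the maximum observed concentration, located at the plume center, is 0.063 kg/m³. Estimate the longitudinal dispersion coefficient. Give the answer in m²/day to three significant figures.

1.06 m²/day

At the plume center C_max = M/(n_e·A·√(4πDt)), so D = M²/(4πt·(n_e·A·C_max)²).
n_e·A·C_max = 0.44 × 2.1 × 0.063 = 0.05821 kg/m.
D = 4.7²/(4π × 490 × 0.05821²) = 1.06 m²/day.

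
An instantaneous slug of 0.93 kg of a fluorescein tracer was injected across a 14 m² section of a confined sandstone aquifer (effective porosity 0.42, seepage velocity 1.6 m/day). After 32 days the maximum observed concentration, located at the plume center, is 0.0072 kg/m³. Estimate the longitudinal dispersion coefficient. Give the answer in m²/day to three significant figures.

At the plume center C_max = M/(n_e·A·√(4πDt)), so D = M²/(4πt·(n_e·A·C_max)²).
n_e·A·C_max = 0.42 × 14 × 0.0072 = 0.04234 kg/m.
D = 0.93²/(4π × 32 × 0.04234²) = 1.20 m²/day.

1.20 m²/day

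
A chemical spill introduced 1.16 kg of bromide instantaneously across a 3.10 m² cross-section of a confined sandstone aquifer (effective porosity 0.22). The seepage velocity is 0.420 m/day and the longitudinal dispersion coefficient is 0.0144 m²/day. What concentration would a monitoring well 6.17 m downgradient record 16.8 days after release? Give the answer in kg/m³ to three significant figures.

0.433 kg/m³

For an instantaneous plane source, C(x,t) = M/(n_e·A·√(4πDt)) · exp(−(x−vt)²/(4Dt)), with n_e·A the pore (flow) area.
Plume center vt = 0.420 × 16.8 = 7.056 m, so the well at 6.17 m is 0.886 m upgradient of the peak.
√(4πDt) = 1.744 m, giving peak height M/(n_e·A·√(4πDt)) = 1.16/(0.22 × 3.10 × 1.744) = 0.9753 kg/m³.
(x−vt)²/(4Dt) = (-0.886)²/(4 × 0.0144 × 16.8) = 0.8112; exp(−0.8112) = 0.4443.
C = 0.9753 × 0.4443 = 0.433 kg/m³.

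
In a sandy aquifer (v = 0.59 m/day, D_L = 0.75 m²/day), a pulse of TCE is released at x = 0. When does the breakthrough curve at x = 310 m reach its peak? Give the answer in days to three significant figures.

For the 1D instantaneous-source solution, setting ∂C/∂t = 0 at fixed x gives v²t² + 2Dt − x² = 0, so t = (√(D² + v²x²) − D)/v².
√(D² + v²x²) = √(0.75² + 0.59² × 310²) = 182.9; v² = 0.3481.
t = (182.9 − 0.75)/0.3481 = 523 days (vs. the pure-advection estimate x/v = 525 d).

523 days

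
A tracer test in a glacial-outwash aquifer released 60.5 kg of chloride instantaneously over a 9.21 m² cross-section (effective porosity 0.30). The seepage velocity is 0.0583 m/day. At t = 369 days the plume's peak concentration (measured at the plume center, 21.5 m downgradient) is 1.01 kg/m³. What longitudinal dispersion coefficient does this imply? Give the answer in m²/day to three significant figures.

At the plume center C_max = M/(n_e·A·√(4πDt)), so D = M²/(4πt·(n_e·A·C_max)²).
n_e·A·C_max = 0.30 × 9.21 × 1.01 = 2.791 kg/m.
D = 60.5²/(4π × 369 × 2.791²) = 0.101 m²/day.

0.101 m²/day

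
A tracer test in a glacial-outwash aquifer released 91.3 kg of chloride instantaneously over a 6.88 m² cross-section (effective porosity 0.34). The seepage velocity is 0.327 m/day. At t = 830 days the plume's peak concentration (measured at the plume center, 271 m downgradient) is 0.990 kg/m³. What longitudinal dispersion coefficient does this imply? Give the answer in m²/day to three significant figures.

0.149 m²/day

At the plume center C_max = M/(n_e·A·√(4πDt)), so D = M²/(4πt·(n_e·A·C_max)²).
n_e·A·C_max = 0.34 × 6.88 × 0.990 = 2.316 kg/m.
D = 91.3²/(4π × 830 × 2.316²) = 0.149 m²/day.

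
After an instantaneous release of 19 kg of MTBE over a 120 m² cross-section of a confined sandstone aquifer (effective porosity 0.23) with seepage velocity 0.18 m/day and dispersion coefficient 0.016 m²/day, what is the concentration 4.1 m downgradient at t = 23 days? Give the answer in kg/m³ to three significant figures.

0.320 kg/m³

For an instantaneous plane source, C(x,t) = M/(n_e·A·√(4πDt)) · exp(−(x−vt)²/(4Dt)), with n_e·A the pore (flow) area.
Plume center vt = 0.18 × 23 = 4.14 m, so the well at 4.1 m is 0.04 m upgradient of the peak.
√(4πDt) = 2.150 m, giving peak height M/(n_e·A·√(4πDt)) = 19/(0.23 × 120 × 2.150) = 0.3202 kg/m³.
(x−vt)²/(4Dt) = (-0.04)²/(4 × 0.016 × 23) = 0.001087; exp(−0.001087) = 0.9989.
C = 0.3202 × 0.9989 = 0.320 kg/m³.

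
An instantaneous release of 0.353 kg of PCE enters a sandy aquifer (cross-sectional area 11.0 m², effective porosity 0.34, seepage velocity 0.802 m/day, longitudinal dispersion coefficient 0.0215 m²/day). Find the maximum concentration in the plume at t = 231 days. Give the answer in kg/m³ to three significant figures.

0.0119 kg/m³

The peak of an instantaneous 1D plume sits at x = vt; there the Gaussian factor is 1 and C_max = M/(n_e·A·√(4πDt)), where n_e·A is the pore area the mass is dissolved in.
√(4πDt) = √(4π × 0.0215 × 231) = 7.900 m, so C_max = 0.353/(0.34 × 11.0 × 7.900) = 0.0119 kg/m³.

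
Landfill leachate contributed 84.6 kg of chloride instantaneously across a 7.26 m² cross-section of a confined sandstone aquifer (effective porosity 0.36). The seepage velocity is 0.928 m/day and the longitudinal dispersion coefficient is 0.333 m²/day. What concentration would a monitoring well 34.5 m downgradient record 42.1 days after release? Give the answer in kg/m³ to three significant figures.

1.68 kg/m³

For an instantaneous plane source, C(x,t) = M/(n_e·A·√(4πDt)) · exp(−(x−vt)²/(4Dt)), with n_e·A the pore (flow) area.
Plume center vt = 0.928 × 42.1 = 39.0688 m, so the well at 34.5 m is 4.5688 m upgradient of the peak.
√(4πDt) = 13.27 m, giving peak height M/(n_e·A·√(4πDt)) = 84.6/(0.36 × 7.26 × 13.27) = 2.439 kg/m³.
(x−vt)²/(4Dt) = (-4.5688)²/(4 × 0.333 × 42.1) = 0.3722; exp(−0.3722) = 0.6892.
C = 2.439 × 0.6892 = 1.68 kg/m³.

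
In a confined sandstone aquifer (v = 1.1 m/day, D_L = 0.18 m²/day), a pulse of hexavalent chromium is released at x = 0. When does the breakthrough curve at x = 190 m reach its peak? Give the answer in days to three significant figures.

For the 1D instantaneous-source solution, setting ∂C/∂t = 0 at fixed x gives v²t² + 2Dt − x² = 0, so t = (√(D² + v²x²) − D)/v².
√(D² + v²x²) = √(0.18² + 1.1² × 190²) = 209.0; v² = 1.21.
t = (209.0 − 0.18)/1.21 = 173 days (vs. the pure-advection estimate x/v = 173 d).

173 days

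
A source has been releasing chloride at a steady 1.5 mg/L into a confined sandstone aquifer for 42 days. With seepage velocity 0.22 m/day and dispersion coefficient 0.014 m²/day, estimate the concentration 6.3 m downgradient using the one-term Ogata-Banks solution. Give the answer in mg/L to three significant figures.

1.49 mg/L

For a continuous step input, C/C₀ ≈ ½·erfc((x−vt)/(2√(Dt))).
vt = 0.22 × 42 = 9.24 m and 2√(Dt) = 2√(0.014 × 42) = 1.534 m.
Argument (x−vt)/(2√(Dt)) = (6.3 − 9.24)/1.534 = -1.917; ½·erfc(-1.917) = 0.9966.
C = 1.5 × 0.9966 = 1.49 mg/L.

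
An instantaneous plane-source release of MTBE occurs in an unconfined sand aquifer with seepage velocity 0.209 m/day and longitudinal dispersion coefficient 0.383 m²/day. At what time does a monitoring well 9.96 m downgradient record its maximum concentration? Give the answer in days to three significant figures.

For the 1D instantaneous-source solution, setting ∂C/∂t = 0 at fixed x gives v²t² + 2Dt − x² = 0, so t = (√(D² + v²x²) − D)/v².
√(D² + v²x²) = √(0.383² + 0.209² × 9.96²) = 2.117; v² = 0.043681.
t = (2.117 − 0.383)/0.043681 = 39.7 days (vs. the pure-advection estimate x/v = 47.7 d).

39.7 days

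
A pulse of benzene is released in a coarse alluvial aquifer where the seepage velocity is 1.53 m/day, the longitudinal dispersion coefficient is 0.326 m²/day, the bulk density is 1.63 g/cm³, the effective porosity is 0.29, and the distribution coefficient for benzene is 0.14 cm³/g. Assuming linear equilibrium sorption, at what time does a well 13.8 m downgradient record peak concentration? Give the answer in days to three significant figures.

Retardation factor R = 1 + ρ_b·K_d/n = 1 + 1.63 × 0.14/0.29 = 1.787.
Sorption retards both mechanisms: v_R = v/R = 0.8562 m/day, D_R = D/R = 0.1824 m²/day.
Peak time from v_R²t² + 2D_R t − x² = 0: t = (√(D_R² + v_R²x²) − D_R)/v_R².
√(D_R² + v_R²x²) = √(0.1824² + 0.8562² × 13.8²) = 11.82; v_R² = 0.7331.
t = (11.82 − 0.1824)/0.7331 = 15.9 days.

15.9 days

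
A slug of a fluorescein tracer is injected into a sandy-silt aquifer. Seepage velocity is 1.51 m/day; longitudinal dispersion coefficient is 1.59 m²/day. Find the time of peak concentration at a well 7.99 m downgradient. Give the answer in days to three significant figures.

For the 1D instantaneous-source solution, setting ∂C/∂t = 0 at fixed x gives v²t² + 2Dt − x² = 0, so t = (√(D² + v²x²) − D)/v².
√(D² + v²x²) = √(1.59² + 1.51² × 7.99²) = 12.17; v² = 2.2801.
t = (12.17 − 1.59)/2.2801 = 4.64 days (vs. the pure-advection estimate x/v = 5.29 d).

4.64 days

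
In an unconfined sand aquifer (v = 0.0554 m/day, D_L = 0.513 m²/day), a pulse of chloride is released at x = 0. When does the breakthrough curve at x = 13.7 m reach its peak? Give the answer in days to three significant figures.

For the 1D instantaneous-source solution, setting ∂C/∂t = 0 at fixed x gives v²t² + 2Dt − x² = 0, so t = (√(D² + v²x²) − D)/v².
√(D² + v²x²) = √(0.513² + 0.0554² × 13.7²) = 0.9161; v² = 0.00306916.
t = (0.9161 − 0.513)/0.00306916 = 131 days (vs. the pure-advection estimate x/v = 247 d).

131 days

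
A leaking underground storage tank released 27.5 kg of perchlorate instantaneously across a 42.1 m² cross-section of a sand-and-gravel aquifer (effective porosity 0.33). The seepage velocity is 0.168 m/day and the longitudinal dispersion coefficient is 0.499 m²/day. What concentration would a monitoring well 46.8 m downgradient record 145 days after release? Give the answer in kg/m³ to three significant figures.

0.0115 kg/m³

For an instantaneous plane source, C(x,t) = M/(n_e·A·√(4πDt)) · exp(−(x−vt)²/(4Dt)), with n_e·A the pore (flow) area.
Plume center vt = 0.168 × 145 = 24.36 m, so the well at 46.8 m is 22.44 m downgradient of the peak.
√(4πDt) = 30.15 m, giving peak height M/(n_e·A·√(4πDt)) = 27.5/(0.33 × 42.1 × 30.15) = 0.06565 kg/m³.
(x−vt)²/(4Dt) = (22.44)²/(4 × 0.499 × 145) = 1.740; exp(−1.740) = 0.1755.
C = 0.06565 × 0.1755 = 0.0115 kg/m³.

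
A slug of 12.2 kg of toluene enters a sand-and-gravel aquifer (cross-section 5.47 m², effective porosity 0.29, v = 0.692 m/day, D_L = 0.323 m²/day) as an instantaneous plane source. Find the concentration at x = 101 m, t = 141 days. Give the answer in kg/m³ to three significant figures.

0.301 kg/m³

For an instantaneous plane source, C(x,t) = M/(n_e·A·√(4πDt)) · exp(−(x−vt)²/(4Dt)), with n_e·A the pore (flow) area.
Plume center vt = 0.692 × 141 = 97.572 m, so the well at 101 m is 3.428 m downgradient of the peak.
√(4πDt) = 23.92 m, giving peak height M/(n_e·A·√(4πDt)) = 12.2/(0.29 × 5.47 × 23.92) = 0.3215 kg/m³.
(x−vt)²/(4Dt) = (3.428)²/(4 × 0.323 × 141) = 0.06451; exp(−0.06451) = 0.9375.
C = 0.3215 × 0.9375 = 0.301 kg/m³.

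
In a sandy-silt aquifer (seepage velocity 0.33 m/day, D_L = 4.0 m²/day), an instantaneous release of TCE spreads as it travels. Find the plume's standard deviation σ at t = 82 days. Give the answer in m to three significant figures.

Dispersive spreading gives a Gaussian with σ² = 2Dt; advection only shifts the center.
σ = √(2 × 4.0 × 82) = 25.6 m.

25.6 m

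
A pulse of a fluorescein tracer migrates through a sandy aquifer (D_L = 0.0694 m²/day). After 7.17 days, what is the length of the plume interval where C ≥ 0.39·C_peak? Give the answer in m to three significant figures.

The plume is Gaussian with σ = √(2Dt) = √(2 × 0.0694 × 7.17) = 0.9976 m.
C/C_peak = exp(−Δx²/(2σ²)) = 0.39 ⇒ Δx = σ·√(−2 ln 0.39) = 0.9976 × 1.372 = 1.369 m.
Width = 2Δx = 2.74 m.

2.74 m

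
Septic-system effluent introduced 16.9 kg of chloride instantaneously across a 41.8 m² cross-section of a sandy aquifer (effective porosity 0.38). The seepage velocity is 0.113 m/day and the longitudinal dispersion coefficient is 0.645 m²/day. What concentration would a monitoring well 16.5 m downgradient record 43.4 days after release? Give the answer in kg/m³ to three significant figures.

0.0171 kg/m³

For an instantaneous plane source, C(x,t) = M/(n_e·A·√(4πDt)) · exp(−(x−vt)²/(4Dt)), with n_e·A the pore (flow) area.
Plume center vt = 0.113 × 43.4 = 4.9042 m, so the well at 16.5 m is 11.5958 m downgradient of the peak.
√(4πDt) = 18.76 m, giving peak height M/(n_e·A·√(4πDt)) = 16.9/(0.38 × 41.8 × 18.76) = 0.05671 kg/m³.
(x−vt)²/(4Dt) = (11.5958)²/(4 × 0.645 × 43.4) = 1.201; exp(−1.201) = 0.3009.
C = 0.05671 × 0.3009 = 0.0171 kg/m³.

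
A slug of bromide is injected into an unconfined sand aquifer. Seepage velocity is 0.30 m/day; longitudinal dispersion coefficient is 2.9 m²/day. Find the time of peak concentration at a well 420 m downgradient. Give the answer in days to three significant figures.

1370 days

For the 1D instantaneous-source solution, setting ∂C/∂t = 0 at fixed x gives v²t² + 2Dt − x² = 0, so t = (√(D² + v²x²) − D)/v².
√(D² + v²x²) = √(2.9² + 0.30² × 420²) = 126.0; v² = 0.09.
t = (126.0 − 2.9)/0.09 = 1370 days (vs. the pure-advection estimate x/v = 1400 d).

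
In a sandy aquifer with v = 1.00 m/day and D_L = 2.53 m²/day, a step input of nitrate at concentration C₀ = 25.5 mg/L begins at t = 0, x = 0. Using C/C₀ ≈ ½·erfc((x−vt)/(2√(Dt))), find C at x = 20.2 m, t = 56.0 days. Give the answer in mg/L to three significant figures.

For a continuous step input, C/C₀ ≈ ½·erfc((x−vt)/(2√(Dt))).
vt = 1.00 × 56.0 = 56 m and 2√(Dt) = 2√(2.53 × 56.0) = 23.81 m.
Argument (x−vt)/(2√(Dt)) = (20.2 − 56)/23.81 = -1.504; ½·erfc(-1.504) = 0.9833.
C = 25.5 × 0.9833 = 25.1 mg/L.

25.1 mg/L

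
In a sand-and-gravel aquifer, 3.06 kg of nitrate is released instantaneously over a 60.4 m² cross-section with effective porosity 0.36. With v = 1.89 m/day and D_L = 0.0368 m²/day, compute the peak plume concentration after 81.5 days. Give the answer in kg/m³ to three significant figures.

0.0229 kg/m³

The peak of an instantaneous 1D plume sits at x = vt; there the Gaussian factor is 1 and C_max = M/(n_e·A·√(4πDt)), where n_e·A is the pore area the mass is dissolved in.
√(4πDt) = √(4π × 0.0368 × 81.5) = 6.139 m, so C_max = 3.06/(0.36 × 60.4 × 6.139) = 0.0229 kg/m³.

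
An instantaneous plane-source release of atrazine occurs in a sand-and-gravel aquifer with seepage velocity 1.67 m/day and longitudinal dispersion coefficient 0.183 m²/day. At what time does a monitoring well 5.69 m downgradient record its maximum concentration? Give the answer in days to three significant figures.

3.34 days

For the 1D instantaneous-source solution, setting ∂C/∂t = 0 at fixed x gives v²t² + 2Dt − x² = 0, so t = (√(D² + v²x²) − D)/v².
√(D² + v²x²) = √(0.183² + 1.67² × 5.69²) = 9.504; v² = 2.7889.
t = (9.504 − 0.183)/2.7889 = 3.34 days (vs. the pure-advection estimate x/v = 3.41 d).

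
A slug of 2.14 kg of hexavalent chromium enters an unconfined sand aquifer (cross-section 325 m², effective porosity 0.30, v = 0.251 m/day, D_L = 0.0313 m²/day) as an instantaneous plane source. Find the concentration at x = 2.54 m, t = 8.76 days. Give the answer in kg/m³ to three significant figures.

For an instantaneous plane source, C(x,t) = M/(n_e·A·√(4πDt)) · exp(−(x−vt)²/(4Dt)), with n_e·A the pore (flow) area.
Plume center vt = 0.251 × 8.76 = 2.19876 m, so the well at 2.54 m is 0.34124 m downgradient of the peak.
√(4πDt) = 1.856 m, giving peak height M/(n_e·A·√(4πDt)) = 2.14/(0.30 × 325 × 1.856) = 0.01183 kg/m³.
(x−vt)²/(4Dt) = (0.34124)²/(4 × 0.0313 × 8.76) = 0.1062; exp(−0.1062) = 0.8992.
C = 0.01183 × 0.8992 = 0.0106 kg/m³.

0.0106 kg/m³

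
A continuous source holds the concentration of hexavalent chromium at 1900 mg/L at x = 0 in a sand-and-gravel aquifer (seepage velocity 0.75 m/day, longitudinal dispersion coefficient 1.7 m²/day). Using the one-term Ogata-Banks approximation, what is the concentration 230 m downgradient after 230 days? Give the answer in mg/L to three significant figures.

For a continuous step input, C/C₀ ≈ ½·erfc((x−vt)/(2√(Dt))).
vt = 0.75 × 230 = 172.5 m and 2√(Dt) = 2√(1.7 × 230) = 39.55 m.
Argument (x−vt)/(2√(Dt)) = (230 − 172.5)/39.55 = 1.454; ½·erfc(1.454) = 0.01988.
C = 1900 × 0.01988 = 37.8 mg/L.

37.8 mg/L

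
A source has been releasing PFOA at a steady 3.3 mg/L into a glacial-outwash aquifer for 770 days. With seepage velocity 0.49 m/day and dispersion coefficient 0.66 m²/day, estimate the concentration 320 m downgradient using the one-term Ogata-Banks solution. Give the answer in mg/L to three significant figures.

For a continuous step input, C/C₀ ≈ ½·erfc((x−vt)/(2√(Dt))).
vt = 0.49 × 770 = 377.3 m and 2√(Dt) = 2√(0.66 × 770) = 45.09 m.
Argument (x−vt)/(2√(Dt)) = (320 − 377.3)/45.09 = -1.271; ½·erfc(-1.271) = 0.9639.
C = 3.3 × 0.9639 = 3.18 mg/L.

3.18 mg/L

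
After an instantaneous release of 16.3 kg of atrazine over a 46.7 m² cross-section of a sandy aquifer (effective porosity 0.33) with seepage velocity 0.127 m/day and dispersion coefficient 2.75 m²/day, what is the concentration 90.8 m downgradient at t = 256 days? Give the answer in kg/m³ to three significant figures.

For an instantaneous plane source, C(x,t) = M/(n_e·A·√(4πDt)) · exp(−(x−vt)²/(4Dt)), with n_e·A the pore (flow) area.
Plume center vt = 0.127 × 256 = 32.512 m, so the well at 90.8 m is 58.288 m downgradient of the peak.
√(4πDt) = 94.06 m, giving peak height M/(n_e·A·√(4πDt)) = 16.3/(0.33 × 46.7 × 94.06) = 0.01124 kg/m³.
(x−vt)²/(4Dt) = (58.288)²/(4 × 2.75 × 256) = 1.206; exp(−1.206) = 0.2994.
C = 0.01124 × 0.2994 = 0.00337 kg/m³.

0.00337 kg/m³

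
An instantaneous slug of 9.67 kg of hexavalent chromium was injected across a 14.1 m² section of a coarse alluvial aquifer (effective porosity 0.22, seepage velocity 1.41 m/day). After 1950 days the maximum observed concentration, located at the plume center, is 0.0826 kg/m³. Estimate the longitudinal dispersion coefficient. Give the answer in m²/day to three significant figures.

0.0581 m²/day

At the plume center C_max = M/(n_e·A·√(4πDt)), so D = M²/(4πt·(n_e·A·C_max)²).
n_e·A·C_max = 0.22 × 14.1 × 0.0826 = 0.2562 kg/m.
D = 9.67²/(4π × 1950 × 0.2562²) = 0.0581 m²/day.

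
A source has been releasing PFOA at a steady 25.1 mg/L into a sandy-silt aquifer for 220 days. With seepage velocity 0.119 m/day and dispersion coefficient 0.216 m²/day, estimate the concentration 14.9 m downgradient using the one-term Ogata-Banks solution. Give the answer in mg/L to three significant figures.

22.0 mg/L

For a continuous step input, C/C₀ ≈ ½·erfc((x−vt)/(2√(Dt))).
vt = 0.119 × 220 = 26.18 m and 2√(Dt) = 2√(0.216 × 220) = 13.79 m.
Argument (x−vt)/(2√(Dt)) = (14.9 − 26.18)/13.79 = -0.8180; ½·erfc(-0.8180) = 0.8763.
C = 25.1 × 0.8763 = 22.0 mg/L.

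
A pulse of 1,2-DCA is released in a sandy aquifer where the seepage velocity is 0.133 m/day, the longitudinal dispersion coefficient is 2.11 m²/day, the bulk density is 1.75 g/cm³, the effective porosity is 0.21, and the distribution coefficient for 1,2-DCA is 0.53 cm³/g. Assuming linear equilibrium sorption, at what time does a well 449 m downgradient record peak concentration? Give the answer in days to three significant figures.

Retardation factor R = 1 + ρ_b·K_d/n = 1 + 1.75 × 0.53/0.21 = 5.417.
Sorption retards both mechanisms: v_R = v/R = 0.02455 m/day, D_R = D/R = 0.3895 m²/day.
Peak time from v_R²t² + 2D_R t − x² = 0: t = (√(D_R² + v_R²x²) − D_R)/v_R².
√(D_R² + v_R²x²) = √(0.3895² + 0.02455² × 449²) = 11.03; v_R² = 0.0006027.
t = (11.03 − 0.3895)/0.0006027 = 17700 days.

17700 days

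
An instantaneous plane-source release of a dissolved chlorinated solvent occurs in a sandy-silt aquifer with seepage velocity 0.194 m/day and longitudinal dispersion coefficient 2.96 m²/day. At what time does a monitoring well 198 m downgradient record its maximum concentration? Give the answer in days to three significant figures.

For the 1D instantaneous-source solution, setting ∂C/∂t = 0 at fixed x gives v²t² + 2Dt − x² = 0, so t = (√(D² + v²x²) − D)/v².
√(D² + v²x²) = √(2.96² + 0.194² × 198²) = 38.53; v² = 0.037636.
t = (38.53 − 2.96)/0.037636 = 945 days (vs. the pure-advection estimate x/v = 1020 d).

945 days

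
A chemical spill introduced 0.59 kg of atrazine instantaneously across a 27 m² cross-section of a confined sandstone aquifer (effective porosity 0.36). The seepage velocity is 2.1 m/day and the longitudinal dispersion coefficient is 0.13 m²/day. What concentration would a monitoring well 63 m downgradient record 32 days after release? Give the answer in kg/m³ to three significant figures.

For an instantaneous plane source, C(x,t) = M/(n_e·A·√(4πDt)) · exp(−(x−vt)²/(4Dt)), with n_e·A the pore (flow) area.
Plume center vt = 2.1 × 32 = 67.2 m, so the well at 63 m is 4.2 m upgradient of the peak.
√(4πDt) = 7.230 m, giving peak height M/(n_e·A·√(4πDt)) = 0.59/(0.36 × 27 × 7.230) = 0.008396 kg/m³.
(x−vt)²/(4Dt) = (-4.2)²/(4 × 0.13 × 32) = 1.060; exp(−1.060) = 0.3465.
C = 0.008396 × 0.3465 = 0.00291 kg/m³.

0.00291 kg/m³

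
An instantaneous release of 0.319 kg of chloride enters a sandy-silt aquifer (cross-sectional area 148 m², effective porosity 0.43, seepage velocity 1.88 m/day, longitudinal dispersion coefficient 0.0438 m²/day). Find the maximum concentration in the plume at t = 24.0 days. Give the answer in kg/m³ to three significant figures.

0.00138 kg/m³

The peak of an instantaneous 1D plume sits at x = vt; there the Gaussian factor is 1 and C_max = M/(n_e·A·√(4πDt)), where n_e·A is the pore area the mass is dissolved in.
√(4πDt) = √(4π × 0.0438 × 24.0) = 3.635 m, so C_max = 0.319/(0.43 × 148 × 3.635) = 0.00138 kg/m³.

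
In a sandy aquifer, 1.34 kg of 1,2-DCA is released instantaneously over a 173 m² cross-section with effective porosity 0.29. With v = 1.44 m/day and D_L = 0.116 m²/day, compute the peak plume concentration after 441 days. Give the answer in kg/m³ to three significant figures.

The peak of an instantaneous 1D plume sits at x = vt; there the Gaussian factor is 1 and C_max = M/(n_e·A·√(4πDt)), where n_e·A is the pore area the mass is dissolved in.
√(4πDt) = √(4π × 0.116 × 441) = 25.35 m, so C_max = 1.34/(0.29 × 173 × 25.35) = 0.00105 kg/m³.

0.00105 kg/m³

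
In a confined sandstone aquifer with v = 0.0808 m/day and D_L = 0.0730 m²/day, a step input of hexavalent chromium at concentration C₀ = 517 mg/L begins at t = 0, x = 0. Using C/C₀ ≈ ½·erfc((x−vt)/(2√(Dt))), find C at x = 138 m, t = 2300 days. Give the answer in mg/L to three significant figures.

515 mg/L

For a continuous step input, C/C₀ ≈ ½·erfc((x−vt)/(2√(Dt))).
vt = 0.0808 × 2300 = 185.84 m and 2√(Dt) = 2√(0.0730 × 2300) = 25.92 m.
Argument (x−vt)/(2√(Dt)) = (138 − 185.84)/25.92 = -1.846; ½·erfc(-1.846) = 0.9955.
C = 517 × 0.9955 = 515 mg/L.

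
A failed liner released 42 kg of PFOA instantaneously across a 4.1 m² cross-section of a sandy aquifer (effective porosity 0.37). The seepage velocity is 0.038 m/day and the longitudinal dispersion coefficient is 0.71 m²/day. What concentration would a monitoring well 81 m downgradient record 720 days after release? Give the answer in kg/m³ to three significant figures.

0.0846 kg/m³

For an instantaneous plane source, C(x,t) = M/(n_e·A·√(4πDt)) · exp(−(x−vt)²/(4Dt)), with n_e·A the pore (flow) area.
Plume center vt = 0.038 × 720 = 27.36 m, so the well at 81 m is 53.64 m downgradient of the peak.
√(4πDt) = 80.15 m, giving peak height M/(n_e·A·√(4πDt)) = 42/(0.37 × 4.1 × 80.15) = 0.3454 kg/m³.
(x−vt)²/(4Dt) = (53.64)²/(4 × 0.71 × 720) = 1.407; exp(−1.407) = 0.2449.
C = 0.3454 × 0.2449 = 0.0846 kg/m³.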